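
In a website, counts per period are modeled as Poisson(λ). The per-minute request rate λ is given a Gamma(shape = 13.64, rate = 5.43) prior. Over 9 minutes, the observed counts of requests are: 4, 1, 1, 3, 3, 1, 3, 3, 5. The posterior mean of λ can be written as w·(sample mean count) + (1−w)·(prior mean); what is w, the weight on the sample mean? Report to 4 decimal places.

0.6237

With a Gamma(shape α, rate β) prior, the Poisson likelihood is conjugate: the posterior is Gamma(α + ΣXᵢ, β + n).
Posterior mean = (α₀+S)/(β₀+n) = [n/(β₀+n)]·(S/n) + [β₀/(β₀+n)]·(α₀/β₀), so only n and β₀ enter the weight.
Weight on data w = n/(β₀+n) = 9/(5.43+9) = 9/14.43 = 0.6237.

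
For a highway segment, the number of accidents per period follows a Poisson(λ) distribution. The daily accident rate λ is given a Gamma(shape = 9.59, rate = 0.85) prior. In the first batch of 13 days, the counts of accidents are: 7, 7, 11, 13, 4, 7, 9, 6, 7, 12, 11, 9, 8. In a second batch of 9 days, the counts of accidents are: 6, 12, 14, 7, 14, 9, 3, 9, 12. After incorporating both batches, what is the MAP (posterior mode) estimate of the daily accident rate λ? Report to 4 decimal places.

With a Gamma(shape α, rate β) prior, the Poisson likelihood is conjugate: the posterior is Gamma(α + ΣXᵢ, β + n).
Batch 1: sum of counts S = 111 over n = 13 days.
After batch 1: Gamma(α+S, β+n) = Gamma(9.59+111, 0.85+13) = Gamma(120.59, 13.85).
Batch 2: sum of counts S = 86 over n = 9 days.
After batch 2: Gamma(α+S, β+n) = Gamma(120.59+86, 13.85+9) = Gamma(206.59, 22.85).
Mode of Gamma(α,β) for α≥1 is (α−1)/β = 205.59/22.85 = 8.9974.

8.9974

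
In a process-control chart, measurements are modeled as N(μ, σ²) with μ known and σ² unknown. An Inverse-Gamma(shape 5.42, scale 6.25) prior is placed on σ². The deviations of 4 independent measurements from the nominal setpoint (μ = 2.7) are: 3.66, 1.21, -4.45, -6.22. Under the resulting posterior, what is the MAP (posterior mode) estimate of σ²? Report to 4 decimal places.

With known mean μ and an Inverse-Gamma(α, β) prior on σ², the Normal likelihood is conjugate: posterior is Inv-Gamma(α + n/2, β + Σ(xᵢ−μ)²/2).
Σ(xᵢ−μ)² = (3.66)² + (1.21)² + (-4.45)² + (-6.22)² = 73.3506.
Posterior: Inv-Gamma(5.42 + 4/2, 6.25 + 73.3506/2) = Inv-Gamma(7.42, 42.92530).
Mode = β/(α+1) = 42.92530/8.42 = 5.0980.

5.0980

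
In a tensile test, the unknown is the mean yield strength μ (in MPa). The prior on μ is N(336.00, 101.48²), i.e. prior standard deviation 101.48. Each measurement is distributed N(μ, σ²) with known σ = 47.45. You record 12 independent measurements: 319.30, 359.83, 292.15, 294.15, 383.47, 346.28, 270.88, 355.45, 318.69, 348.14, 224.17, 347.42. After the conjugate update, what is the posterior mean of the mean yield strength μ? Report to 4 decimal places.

321.9174

For Normal data with known variance σ², a Normal(μ₀, σ₀²) prior on μ is conjugate. Posterior precision = 1/σ₀² + n/σ²; posterior mean is the precision-weighted average of μ₀ and x̄.
Σxᵢ = 319.30 + 359.83 + 292.15 + 294.15 + 383.47 + 346.28 + 270.88 + 355.45 + 318.69 + 348.14 + 224.17 + 347.42 = 3859.93, so n·x̄ = 3859.93.
σ₀² = 101.48² = 10298.1904, σ² = 47.45² = 2251.5025; σ² + n·σ₀² = 2251.5025 + 12·10298.1904 = 125829.7873.
Posterior mean = (μ₀/σ₀² + n·x̄/σ²)/(1/σ₀² + n/σ²) = (σ²·μ₀ + σ₀²·n·x̄)/(σ² + n·σ₀²) = (2251.5025·336.00 + 10298.1904·3859.93)/125829.7873 = 40506798.910672/125829.7873 = 321.9174.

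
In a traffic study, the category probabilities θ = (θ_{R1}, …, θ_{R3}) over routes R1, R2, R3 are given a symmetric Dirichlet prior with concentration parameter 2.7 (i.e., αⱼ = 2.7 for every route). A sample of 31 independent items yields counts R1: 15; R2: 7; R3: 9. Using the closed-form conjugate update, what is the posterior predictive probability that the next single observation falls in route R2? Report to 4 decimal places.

0.2481

The Dirichlet prior is conjugate to the Multinomial likelihood: each posterior αⱼ = prior αⱼ + observed count nⱼ.
Posterior concentration: (17.7, 9.7, 11.7), total = 39.1.
P(next = R2 | data) = α_{R2}/Σα = 0.2481.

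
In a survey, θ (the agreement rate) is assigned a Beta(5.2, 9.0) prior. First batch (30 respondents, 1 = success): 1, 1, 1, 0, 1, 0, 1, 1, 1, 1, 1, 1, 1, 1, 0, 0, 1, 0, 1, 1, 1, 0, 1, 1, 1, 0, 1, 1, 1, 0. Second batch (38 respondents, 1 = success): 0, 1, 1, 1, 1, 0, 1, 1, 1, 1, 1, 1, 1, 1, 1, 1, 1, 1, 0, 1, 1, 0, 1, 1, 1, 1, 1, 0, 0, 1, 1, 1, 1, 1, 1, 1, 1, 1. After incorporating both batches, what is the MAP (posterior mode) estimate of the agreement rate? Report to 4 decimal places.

The Beta prior is conjugate to a Binomial/Bernoulli likelihood; the update adds successes to α and failures to β.
After batch 1: Beta(5.2+22, 9.0+8) = Beta(27.2, 17.0).
After batch 2: Beta(27.2+32, 17.0+6) = Beta(59.2, 23.0).
Mode of Beta(a,b) for a,b>1 is (a−1)/(a+b−2) = 58.2/80.2 = 0.7257.

0.7257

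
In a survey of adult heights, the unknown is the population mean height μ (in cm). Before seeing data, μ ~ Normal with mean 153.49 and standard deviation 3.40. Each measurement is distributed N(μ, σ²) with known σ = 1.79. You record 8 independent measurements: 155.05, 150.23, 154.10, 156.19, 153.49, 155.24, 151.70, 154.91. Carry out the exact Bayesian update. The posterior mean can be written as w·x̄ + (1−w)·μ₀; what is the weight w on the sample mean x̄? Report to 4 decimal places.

0.9665

For Normal data with known variance σ², a Normal(μ₀, σ₀²) prior on μ is conjugate. Posterior precision = 1/σ₀² + n/σ²; posterior mean is the precision-weighted average of μ₀ and x̄.
σ₀² = 3.40² = 11.56, σ² = 1.79² = 3.2041. Prior precision 1/σ₀² = 1/11.56; data precision n/σ² = 8/3.2041.
w = (n/σ²)/(1/σ₀² + n/σ²) = n·σ₀²/(σ² + n·σ₀²) = 8·11.56/(3.2041 + 8·11.56) = 92.48/95.6841 = 0.9665.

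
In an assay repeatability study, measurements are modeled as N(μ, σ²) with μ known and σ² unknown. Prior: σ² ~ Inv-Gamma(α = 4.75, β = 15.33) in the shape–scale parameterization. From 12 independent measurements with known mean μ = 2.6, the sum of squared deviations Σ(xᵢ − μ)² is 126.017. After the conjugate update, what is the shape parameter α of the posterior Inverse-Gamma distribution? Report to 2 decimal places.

10.75

With known mean μ and an Inverse-Gamma(α, β) prior on σ², the Normal likelihood is conjugate: posterior is Inv-Gamma(α + n/2, β + Σ(xᵢ−μ)²/2).
Posterior: Inv-Gamma(4.75 + 12/2, 15.33 + 126.017/2) = Inv-Gamma(10.75, 78.3385).
Posterior α = 10.75.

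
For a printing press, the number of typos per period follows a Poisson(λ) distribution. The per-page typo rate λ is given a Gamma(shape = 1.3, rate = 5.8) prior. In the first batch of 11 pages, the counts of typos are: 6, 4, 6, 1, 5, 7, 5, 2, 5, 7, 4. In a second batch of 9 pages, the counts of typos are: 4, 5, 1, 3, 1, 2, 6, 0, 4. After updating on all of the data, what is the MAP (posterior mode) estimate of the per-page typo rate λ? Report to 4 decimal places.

With a Gamma(shape α, rate β) prior, the Poisson likelihood is conjugate: the posterior is Gamma(α + ΣXᵢ, β + n).
Batch 1: sum of counts S = 52 over n = 11 pages.
After batch 1: Gamma(α+S, β+n) = Gamma(1.3+52, 5.8+11) = Gamma(53.3, 16.8).
Batch 2: sum of counts S = 26 over n = 9 pages.
After batch 2: Gamma(α+S, β+n) = Gamma(53.3+26, 16.8+9) = Gamma(79.3, 25.8).
Mode of Gamma(α,β) for α≥1 is (α−1)/β = 78.3/25.8 = 3.0349.

3.0349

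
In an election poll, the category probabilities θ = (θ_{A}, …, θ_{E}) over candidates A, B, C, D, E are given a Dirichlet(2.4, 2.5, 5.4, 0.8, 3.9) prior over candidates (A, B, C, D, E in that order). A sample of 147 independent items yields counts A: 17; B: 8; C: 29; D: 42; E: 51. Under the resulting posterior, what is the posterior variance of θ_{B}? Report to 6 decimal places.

0.000372

The Dirichlet prior is conjugate to the Multinomial likelihood: each posterior αⱼ = prior αⱼ + observed count nⱼ.
Posterior concentration: (19.4, 10.5, 34.4, 42.8, 54.9), total = 162.0.
Var[θ_j] = α_j(Σα−α_j)/((Σα)²(Σα+1)) = 10.5·151.5/(162.0²·163.0) = 0.000372.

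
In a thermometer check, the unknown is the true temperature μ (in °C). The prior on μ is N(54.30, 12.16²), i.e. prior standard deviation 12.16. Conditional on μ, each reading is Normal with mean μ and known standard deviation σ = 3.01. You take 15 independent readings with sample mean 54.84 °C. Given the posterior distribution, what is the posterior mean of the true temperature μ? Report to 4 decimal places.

For Normal data with known variance σ², a Normal(μ₀, σ₀²) prior on μ is conjugate. Posterior precision = 1/σ₀² + n/σ²; posterior mean is the precision-weighted average of μ₀ and x̄.
n·x̄ = 15·54.84 = 822.6.
σ₀² = 12.16² = 147.8656, σ² = 3.01² = 9.0601; σ² + n·σ₀² = 9.0601 + 15·147.8656 = 2227.0441.
Posterior mean = (μ₀/σ₀² + n·x̄/σ²)/(1/σ₀² + n/σ²) = (σ²·μ₀ + σ₀²·n·x̄)/(σ² + n·σ₀²) = (9.0601·54.30 + 147.8656·822.6)/2227.0441 = 122126.20599/2227.0441 = 54.8378.

54.8378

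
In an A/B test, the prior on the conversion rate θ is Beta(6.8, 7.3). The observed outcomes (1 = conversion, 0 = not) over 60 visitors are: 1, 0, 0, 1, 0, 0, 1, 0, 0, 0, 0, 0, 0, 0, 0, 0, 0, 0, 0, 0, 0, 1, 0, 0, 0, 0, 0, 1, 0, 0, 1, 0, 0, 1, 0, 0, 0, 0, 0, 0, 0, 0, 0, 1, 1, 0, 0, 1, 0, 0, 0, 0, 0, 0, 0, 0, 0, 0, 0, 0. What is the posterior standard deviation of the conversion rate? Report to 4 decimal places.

0.0483

The Beta prior is conjugate to a Binomial/Bernoulli likelihood; the update adds successes to α and failures to β.
Posterior: Beta(α+k, β+n−k) = Beta(6.8+10, 7.3+50) = Beta(16.8, 57.3).
Var = αβ/((α+β)²(α+β+1)) = 16.8·57.3/(74.1²·75.1) = 0.00233447; SD = √0.00233447 = 0.0483.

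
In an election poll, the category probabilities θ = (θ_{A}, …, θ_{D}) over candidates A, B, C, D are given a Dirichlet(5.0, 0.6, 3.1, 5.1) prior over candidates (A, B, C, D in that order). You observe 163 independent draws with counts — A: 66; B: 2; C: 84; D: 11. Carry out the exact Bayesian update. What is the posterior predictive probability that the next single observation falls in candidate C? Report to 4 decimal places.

0.4926

The Dirichlet prior is conjugate to the Multinomial likelihood: each posterior αⱼ = prior αⱼ + observed count nⱼ.
Posterior concentration: (71.0, 2.6, 87.1, 16.1), total = 176.8.
P(next = C | data) = α_{C}/Σα = 0.4926.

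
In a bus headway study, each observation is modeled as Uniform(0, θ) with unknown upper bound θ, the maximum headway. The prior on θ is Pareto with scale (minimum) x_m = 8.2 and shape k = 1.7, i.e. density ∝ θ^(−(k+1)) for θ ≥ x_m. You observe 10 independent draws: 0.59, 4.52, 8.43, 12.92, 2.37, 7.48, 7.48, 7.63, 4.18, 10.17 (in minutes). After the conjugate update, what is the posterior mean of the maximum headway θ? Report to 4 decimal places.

A Pareto(scale x_m, shape k) prior on the upper bound θ of Uniform(0, θ) is conjugate: posterior is Pareto(max(x_m, max xᵢ), k + n).
Sample maximum = 12.92; prior scale x_m = 8.2 → posterior scale = max = 12.92.
Posterior shape = 1.7 + 10 = 11.7.
E[θ|data] = k·x_m/(k−1) = 11.7·12.92/10.7 = 14.1275.

14.1275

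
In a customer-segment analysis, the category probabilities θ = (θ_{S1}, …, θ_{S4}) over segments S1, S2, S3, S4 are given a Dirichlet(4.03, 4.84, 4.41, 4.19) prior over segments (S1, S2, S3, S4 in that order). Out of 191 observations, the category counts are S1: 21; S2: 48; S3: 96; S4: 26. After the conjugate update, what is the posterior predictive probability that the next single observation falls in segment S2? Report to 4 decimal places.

The Dirichlet prior is conjugate to the Multinomial likelihood: each posterior αⱼ = prior αⱼ + observed count nⱼ.
Posterior concentration: (25.03, 52.84, 100.41, 30.19), total = 208.47.
P(next = S2 | data) = α_{S2}/Σα = 0.2535.

0.2535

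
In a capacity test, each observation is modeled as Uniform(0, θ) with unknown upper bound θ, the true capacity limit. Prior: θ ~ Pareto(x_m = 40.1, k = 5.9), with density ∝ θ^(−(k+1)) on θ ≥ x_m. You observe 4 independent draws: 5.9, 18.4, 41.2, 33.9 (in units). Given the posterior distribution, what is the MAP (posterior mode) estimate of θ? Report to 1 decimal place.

41.2

A Pareto(scale x_m, shape k) prior on the upper bound θ of Uniform(0, θ) is conjugate: posterior is Pareto(max(x_m, max xᵢ), k + n).
Sample maximum = 41.2; prior scale x_m = 40.1 → posterior scale = max = 41.2.
Posterior shape = 5.9 + 4 = 9.9.
The Pareto density is decreasing on [x_m, ∞), so the mode is x_m = 41.2.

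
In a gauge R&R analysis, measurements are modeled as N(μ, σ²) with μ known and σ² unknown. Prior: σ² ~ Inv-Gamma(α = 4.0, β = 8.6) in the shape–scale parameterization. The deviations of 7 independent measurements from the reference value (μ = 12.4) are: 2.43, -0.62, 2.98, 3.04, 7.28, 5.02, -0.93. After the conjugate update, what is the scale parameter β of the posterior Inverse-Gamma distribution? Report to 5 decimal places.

60.33750

With known mean μ and an Inverse-Gamma(α, β) prior on σ², the Normal likelihood is conjugate: posterior is Inv-Gamma(α + n/2, β + Σ(xᵢ−μ)²/2).
Σ(xᵢ−μ)² = (2.43)² + (-0.62)² + (2.98)² + (3.04)² + (7.28)² + (5.02)² + (-0.93)² = 103.4750.
Posterior: Inv-Gamma(4.0 + 7/2, 8.6 + 103.4750/2) = Inv-Gamma(7.50, 60.33750).
Posterior β = 60.33750.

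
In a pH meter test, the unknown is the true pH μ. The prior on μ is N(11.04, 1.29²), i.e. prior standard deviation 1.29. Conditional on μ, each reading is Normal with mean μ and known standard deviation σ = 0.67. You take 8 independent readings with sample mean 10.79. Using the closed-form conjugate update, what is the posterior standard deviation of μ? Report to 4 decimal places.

0.2330

For Normal data with known variance σ², a Normal(μ₀, σ₀²) prior on μ is conjugate. Posterior precision = 1/σ₀² + n/σ²; posterior mean is the precision-weighted average of μ₀ and x̄.
σ₀² = 1.29² = 1.6641, σ² = 0.67² = 0.4489; σ² + n·σ₀² = 0.4489 + 8·1.6641 = 13.7617.
Posterior precision = 1/σ₀² + n/σ² = 1/1.6641 + 8/0.4489 = (σ² + n·σ₀²)/(σ₀²σ²) = 13.7617/(1.6641·0.4489); posterior variance σₙ² = σ₀²σ²/(σ² + n·σ₀²) = 1.6641·0.4489/13.7617 = 0.054282.
Posterior SD = √σₙ² = √(1.6641·0.4489/13.7617) = 0.2330.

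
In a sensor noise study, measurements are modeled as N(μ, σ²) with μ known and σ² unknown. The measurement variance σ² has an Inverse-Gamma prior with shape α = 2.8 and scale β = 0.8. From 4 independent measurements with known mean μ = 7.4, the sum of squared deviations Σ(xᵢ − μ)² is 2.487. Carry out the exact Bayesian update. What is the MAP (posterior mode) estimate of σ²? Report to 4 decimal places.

0.3523

With known mean μ and an Inverse-Gamma(α, β) prior on σ², the Normal likelihood is conjugate: posterior is Inv-Gamma(α + n/2, β + Σ(xᵢ−μ)²/2).
Posterior: Inv-Gamma(2.8 + 4/2, 0.8 + 2.487/2) = Inv-Gamma(4.80, 2.0435).
Mode = β/(α+1) = 2.0435/5.80 = 0.3523.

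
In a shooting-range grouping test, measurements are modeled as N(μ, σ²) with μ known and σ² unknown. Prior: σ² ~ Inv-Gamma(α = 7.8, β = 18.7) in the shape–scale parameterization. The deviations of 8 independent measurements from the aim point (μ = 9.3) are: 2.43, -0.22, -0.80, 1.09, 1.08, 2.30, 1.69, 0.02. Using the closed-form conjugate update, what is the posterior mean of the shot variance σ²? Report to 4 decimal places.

2.5229

With known mean μ and an Inverse-Gamma(α, β) prior on σ², the Normal likelihood is conjugate: posterior is Inv-Gamma(α + n/2, β + Σ(xᵢ−μ)²/2).
Σ(xᵢ−μ)² = (2.43)² + (-0.22)² + (-0.80)² + (1.09)² + (1.08)² + (2.30)² + (1.69)² + (0.02)² = 17.0943.
Posterior: Inv-Gamma(7.8 + 8/2, 18.7 + 17.0943/2) = Inv-Gamma(11.80, 27.24715).
E[σ²|data] = β/(α−1) = 27.24715/10.80 = 2.5229.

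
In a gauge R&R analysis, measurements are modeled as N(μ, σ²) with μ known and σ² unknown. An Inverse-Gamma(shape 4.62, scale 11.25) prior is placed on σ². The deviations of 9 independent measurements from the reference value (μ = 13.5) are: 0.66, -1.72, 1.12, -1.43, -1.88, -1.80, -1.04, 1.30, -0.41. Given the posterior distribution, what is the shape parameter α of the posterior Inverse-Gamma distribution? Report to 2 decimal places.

With known mean μ and an Inverse-Gamma(α, β) prior on σ², the Normal likelihood is conjugate: posterior is Inv-Gamma(α + n/2, β + Σ(xᵢ−μ)²/2).
Σ(xᵢ−μ)² = (0.66)² + (-1.72)² + (1.12)² + (-1.43)² + (-1.88)² + (-1.80)² + (-1.04)² + (1.30)² + (-0.41)² = 16.4074.
Posterior: Inv-Gamma(4.62 + 9/2, 11.25 + 16.4074/2) = Inv-Gamma(9.12, 19.45370).
Posterior α = 9.12.

9.12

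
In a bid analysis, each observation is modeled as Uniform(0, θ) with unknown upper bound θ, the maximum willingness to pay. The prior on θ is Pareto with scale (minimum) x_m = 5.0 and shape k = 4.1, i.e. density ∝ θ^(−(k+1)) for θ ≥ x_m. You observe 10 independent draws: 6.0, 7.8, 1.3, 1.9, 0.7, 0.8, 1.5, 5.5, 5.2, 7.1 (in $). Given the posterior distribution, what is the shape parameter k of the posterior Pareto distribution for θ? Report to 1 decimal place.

14.1

A Pareto(scale x_m, shape k) prior on the upper bound θ of Uniform(0, θ) is conjugate: posterior is Pareto(max(x_m, max xᵢ), k + n).
Sample maximum = 7.8; prior scale x_m = 5.0 → posterior scale = max = 7.8.
Posterior shape = 4.1 + 10 = 14.1.
Posterior shape k = 14.1.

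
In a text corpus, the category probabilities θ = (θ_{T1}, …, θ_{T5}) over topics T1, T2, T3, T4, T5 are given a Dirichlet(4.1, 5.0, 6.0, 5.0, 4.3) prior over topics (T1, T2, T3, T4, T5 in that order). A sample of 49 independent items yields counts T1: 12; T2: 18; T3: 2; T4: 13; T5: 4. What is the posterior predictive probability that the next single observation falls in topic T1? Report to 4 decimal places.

The Dirichlet prior is conjugate to the Multinomial likelihood: each posterior αⱼ = prior αⱼ + observed count nⱼ.
Posterior concentration: (16.1, 23.0, 8.0, 18.0, 8.3), total = 73.4.
P(next = T1 | data) = α_{T1}/Σα = 0.2193.

0.2193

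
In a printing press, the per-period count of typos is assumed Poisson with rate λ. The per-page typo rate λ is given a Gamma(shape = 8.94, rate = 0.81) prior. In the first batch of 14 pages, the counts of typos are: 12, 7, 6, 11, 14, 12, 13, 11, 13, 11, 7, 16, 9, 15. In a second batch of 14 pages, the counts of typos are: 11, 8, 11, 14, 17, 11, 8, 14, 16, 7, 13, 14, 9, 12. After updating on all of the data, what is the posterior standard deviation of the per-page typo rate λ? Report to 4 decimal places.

With a Gamma(shape α, rate β) prior, the Poisson likelihood is conjugate: the posterior is Gamma(α + ΣXᵢ, β + n).
Batch 1: sum of counts S = 157 over n = 14 pages.
After batch 1: Gamma(α+S, β+n) = Gamma(8.94+157, 0.81+14) = Gamma(165.94, 14.81).
Batch 2: sum of counts S = 165 over n = 14 pages.
After batch 2: Gamma(α+S, β+n) = Gamma(165.94+165, 14.81+14) = Gamma(330.94, 28.81).
SD = √α/β = √330.94/28.81 = 0.6314.

0.6314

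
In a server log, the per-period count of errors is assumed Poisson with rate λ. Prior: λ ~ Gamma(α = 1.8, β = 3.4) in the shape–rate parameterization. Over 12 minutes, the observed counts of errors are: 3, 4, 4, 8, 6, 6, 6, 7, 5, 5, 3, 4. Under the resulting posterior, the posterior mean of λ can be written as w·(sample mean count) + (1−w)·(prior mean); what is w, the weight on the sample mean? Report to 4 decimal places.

0.7792

With a Gamma(shape α, rate β) prior, the Poisson likelihood is conjugate: the posterior is Gamma(α + ΣXᵢ, β + n).
Posterior mean = (α₀+S)/(β₀+n) = [n/(β₀+n)]·(S/n) + [β₀/(β₀+n)]·(α₀/β₀), so only n and β₀ enter the weight.
Weight on data w = n/(β₀+n) = 12/(3.4+12) = 12/15.4 = 0.7792.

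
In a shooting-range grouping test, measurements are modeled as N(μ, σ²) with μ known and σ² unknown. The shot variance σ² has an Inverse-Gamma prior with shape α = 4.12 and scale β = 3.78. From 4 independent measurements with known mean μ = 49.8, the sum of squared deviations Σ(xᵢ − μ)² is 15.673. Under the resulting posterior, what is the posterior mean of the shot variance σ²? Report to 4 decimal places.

With known mean μ and an Inverse-Gamma(α, β) prior on σ², the Normal likelihood is conjugate: posterior is Inv-Gamma(α + n/2, β + Σ(xᵢ−μ)²/2).
Posterior: Inv-Gamma(4.12 + 4/2, 3.78 + 15.673/2) = Inv-Gamma(6.12, 11.6165).
E[σ²|data] = β/(α−1) = 11.6165/5.12 = 2.2688.

2.2688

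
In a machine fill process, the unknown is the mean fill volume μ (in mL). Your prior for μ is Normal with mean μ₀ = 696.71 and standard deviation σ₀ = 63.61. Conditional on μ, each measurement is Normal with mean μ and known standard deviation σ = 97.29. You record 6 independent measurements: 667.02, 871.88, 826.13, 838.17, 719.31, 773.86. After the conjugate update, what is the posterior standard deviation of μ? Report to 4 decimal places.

33.6902

For Normal data with known variance σ², a Normal(μ₀, σ₀²) prior on μ is conjugate. Posterior precision = 1/σ₀² + n/σ²; posterior mean is the precision-weighted average of μ₀ and x̄.
σ₀² = 63.61² = 4046.2321, σ² = 97.29² = 9465.3441; σ² + n·σ₀² = 9465.3441 + 6·4046.2321 = 33742.7367.
Posterior precision = 1/σ₀² + n/σ² = 1/4046.2321 + 6/9465.3441 = (σ² + n·σ₀²)/(σ₀²σ²) = 33742.7367/(4046.2321·9465.3441); posterior variance σₙ² = σ₀²σ²/(σ² + n·σ₀²) = 4046.2321·9465.3441/33742.7367 = 1135.028835.
Posterior SD = √σₙ² = √(4046.2321·9465.3441/33742.7367) = 33.6902.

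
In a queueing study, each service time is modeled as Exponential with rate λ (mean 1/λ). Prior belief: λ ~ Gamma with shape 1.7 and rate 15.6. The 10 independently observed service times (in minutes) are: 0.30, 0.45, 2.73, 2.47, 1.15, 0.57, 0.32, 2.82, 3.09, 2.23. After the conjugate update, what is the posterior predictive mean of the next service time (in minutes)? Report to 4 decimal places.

With a Gamma(shape α, rate β) prior on the exponential rate λ, the posterior after n observations with total T = Σxᵢ is Gamma(α+n, β+T).
Sum of observations T = 16.13 minutes; n = 10.
Posterior: Gamma(1.7+10, 15.6+16.13) = Gamma(11.7, 31.73).
The predictive distribution for the next observation is Lomax; its mean is β/(α−1) = 31.73/10.7 = 2.9654.

2.9654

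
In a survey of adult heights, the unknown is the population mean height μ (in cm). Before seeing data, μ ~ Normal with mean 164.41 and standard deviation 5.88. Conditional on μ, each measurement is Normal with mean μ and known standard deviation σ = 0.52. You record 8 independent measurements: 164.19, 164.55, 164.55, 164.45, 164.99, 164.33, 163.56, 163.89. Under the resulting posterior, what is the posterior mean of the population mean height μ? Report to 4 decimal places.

164.3138

For Normal data with known variance σ², a Normal(μ₀, σ₀²) prior on μ is conjugate. Posterior precision = 1/σ₀² + n/σ²; posterior mean is the precision-weighted average of μ₀ and x̄.
Σxᵢ = 164.19 + 164.55 + 164.55 + 164.45 + 164.99 + 164.33 + 163.56 + 163.89 = 1314.51, so n·x̄ = 1314.51.
σ₀² = 5.88² = 34.5744, σ² = 0.52² = 0.2704; σ² + n·σ₀² = 0.2704 + 8·34.5744 = 276.8656.
Posterior mean = (μ₀/σ₀² + n·x̄/σ²)/(1/σ₀² + n/σ²) = (σ²·μ₀ + σ₀²·n·x̄)/(σ² + n·σ₀²) = (0.2704·164.41 + 34.5744·1314.51)/276.8656 = 45492.851008/276.8656 = 164.3138.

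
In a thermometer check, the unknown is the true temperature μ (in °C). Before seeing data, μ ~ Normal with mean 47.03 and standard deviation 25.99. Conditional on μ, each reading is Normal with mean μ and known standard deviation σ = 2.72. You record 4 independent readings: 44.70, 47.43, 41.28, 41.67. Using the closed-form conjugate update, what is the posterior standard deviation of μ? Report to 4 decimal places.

For Normal data with known variance σ², a Normal(μ₀, σ₀²) prior on μ is conjugate. Posterior precision = 1/σ₀² + n/σ²; posterior mean is the precision-weighted average of μ₀ and x̄.
σ₀² = 25.99² = 675.4801, σ² = 2.72² = 7.3984; σ² + n·σ₀² = 7.3984 + 4·675.4801 = 2709.3188.
Posterior precision = 1/σ₀² + n/σ² = 1/675.4801 + 4/7.3984 = (σ² + n·σ₀²)/(σ₀²σ²) = 2709.3188/(675.4801·7.3984); posterior variance σₙ² = σ₀²σ²/(σ² + n·σ₀²) = 675.4801·7.3984/2709.3188 = 1.844549.
Posterior SD = √σₙ² = √(675.4801·7.3984/2709.3188) = 1.3581.

1.3581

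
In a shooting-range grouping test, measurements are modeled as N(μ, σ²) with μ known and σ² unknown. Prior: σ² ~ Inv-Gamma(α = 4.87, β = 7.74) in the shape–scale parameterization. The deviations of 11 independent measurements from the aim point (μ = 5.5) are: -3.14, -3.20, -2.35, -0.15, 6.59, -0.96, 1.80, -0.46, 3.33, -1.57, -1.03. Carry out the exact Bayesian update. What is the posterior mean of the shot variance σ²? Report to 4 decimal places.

5.5251

With known mean μ and an Inverse-Gamma(α, β) prior on σ², the Normal likelihood is conjugate: posterior is Inv-Gamma(α + n/2, β + Σ(xᵢ−μ)²/2).
Σ(xᵢ−μ)² = (-3.14)² + (-3.20)² + (-2.35)² + (-0.15)² + (6.59)² + (-0.96)² + (1.80)² + (-0.46)² + (3.33)² + (-1.57)² + (-1.03)² = 88.0606.
Posterior: Inv-Gamma(4.87 + 11/2, 7.74 + 88.0606/2) = Inv-Gamma(10.37, 51.77030).
E[σ²|data] = β/(α−1) = 51.77030/9.37 = 5.5251.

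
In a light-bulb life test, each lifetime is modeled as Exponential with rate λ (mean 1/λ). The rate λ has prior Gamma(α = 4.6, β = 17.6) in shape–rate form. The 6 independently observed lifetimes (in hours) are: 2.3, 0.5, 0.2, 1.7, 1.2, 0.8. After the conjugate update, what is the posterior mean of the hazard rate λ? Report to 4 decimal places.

0.4362

With a Gamma(shape α, rate β) prior on the exponential rate λ, the posterior after n observations with total T = Σxᵢ is Gamma(α+n, β+T).
Sum of observations T = 6.7 hours; n = 6.
Posterior: Gamma(4.6+6, 17.6+6.7) = Gamma(10.6, 24.3).
Posterior mean of λ = α/β = 10.6/24.3 = 0.4362.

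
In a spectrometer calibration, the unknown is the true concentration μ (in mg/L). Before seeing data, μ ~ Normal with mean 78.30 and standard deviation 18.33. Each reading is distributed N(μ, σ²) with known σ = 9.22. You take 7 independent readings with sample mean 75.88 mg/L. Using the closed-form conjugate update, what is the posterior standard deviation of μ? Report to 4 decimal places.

3.4235

For Normal data with known variance σ², a Normal(μ₀, σ₀²) prior on μ is conjugate. Posterior precision = 1/σ₀² + n/σ²; posterior mean is the precision-weighted average of μ₀ and x̄.
σ₀² = 18.33² = 335.9889, σ² = 9.22² = 85.0084; σ² + n·σ₀² = 85.0084 + 7·335.9889 = 2436.9307.
Posterior precision = 1/σ₀² + n/σ² = 1/335.9889 + 7/85.0084 = (σ² + n·σ₀²)/(σ₀²σ²) = 2436.9307/(335.9889·85.0084); posterior variance σₙ² = σ₀²σ²/(σ² + n·σ₀²) = 335.9889·85.0084/2436.9307 = 11.720431.
Posterior SD = √σₙ² = √(335.9889·85.0084/2436.9307) = 3.4235.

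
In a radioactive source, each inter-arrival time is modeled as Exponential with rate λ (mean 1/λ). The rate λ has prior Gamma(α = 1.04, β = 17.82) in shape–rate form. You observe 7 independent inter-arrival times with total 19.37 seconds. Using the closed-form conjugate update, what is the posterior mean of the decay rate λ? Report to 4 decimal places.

0.2162

With a Gamma(shape α, rate β) prior on the exponential rate λ, the posterior after n observations with total T = Σxᵢ is Gamma(α+n, β+T).
Posterior: Gamma(1.04+7, 17.82+19.37) = Gamma(8.04, 37.19).
Posterior mean of λ = α/β = 8.04/37.19 = 0.2162.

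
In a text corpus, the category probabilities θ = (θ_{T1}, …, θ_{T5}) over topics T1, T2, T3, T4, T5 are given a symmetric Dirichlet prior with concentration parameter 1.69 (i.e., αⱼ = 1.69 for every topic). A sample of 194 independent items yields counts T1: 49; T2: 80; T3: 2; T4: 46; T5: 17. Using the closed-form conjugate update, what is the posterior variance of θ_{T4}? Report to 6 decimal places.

The Dirichlet prior is conjugate to the Multinomial likelihood: each posterior αⱼ = prior αⱼ + observed count nⱼ.
Posterior concentration: (50.69, 81.69, 3.69, 47.69, 18.69), total = 202.45.
Var[θ_j] = α_j(Σα−α_j)/((Σα)²(Σα+1)) = 47.69·154.76/(202.45²·203.45) = 0.000885.

0.000885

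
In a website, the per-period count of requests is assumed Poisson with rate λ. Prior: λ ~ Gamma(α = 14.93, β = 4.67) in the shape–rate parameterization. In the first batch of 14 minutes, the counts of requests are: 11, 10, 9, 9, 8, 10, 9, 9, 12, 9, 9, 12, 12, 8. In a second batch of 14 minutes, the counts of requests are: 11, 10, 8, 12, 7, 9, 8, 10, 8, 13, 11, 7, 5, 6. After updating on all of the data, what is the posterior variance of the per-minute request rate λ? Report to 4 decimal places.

0.2595

With a Gamma(shape α, rate β) prior, the Poisson likelihood is conjugate: the posterior is Gamma(α + ΣXᵢ, β + n).
Batch 1: sum of counts S = 137 over n = 14 minutes.
After batch 1: Gamma(α+S, β+n) = Gamma(14.93+137, 4.67+14) = Gamma(151.93, 18.67).
Batch 2: sum of counts S = 125 over n = 14 minutes.
After batch 2: Gamma(α+S, β+n) = Gamma(151.93+125, 18.67+14) = Gamma(276.93, 32.67).
Var = α/β² = 276.93/32.67² = 0.2595.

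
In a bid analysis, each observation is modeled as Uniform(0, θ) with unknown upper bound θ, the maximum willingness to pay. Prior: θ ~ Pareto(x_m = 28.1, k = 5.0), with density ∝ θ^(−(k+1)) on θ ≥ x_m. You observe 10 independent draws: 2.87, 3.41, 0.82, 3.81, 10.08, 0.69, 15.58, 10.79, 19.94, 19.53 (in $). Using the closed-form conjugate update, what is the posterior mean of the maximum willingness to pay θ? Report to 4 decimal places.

A Pareto(scale x_m, shape k) prior on the upper bound θ of Uniform(0, θ) is conjugate: posterior is Pareto(max(x_m, max xᵢ), k + n).
Sample maximum = 19.94; prior scale x_m = 28.1 → posterior scale = max = 28.10.
Posterior shape = 5.0 + 10 = 15.0.
E[θ|data] = k·x_m/(k−1) = 15.0·28.10/14.0 = 30.1071.

30.1071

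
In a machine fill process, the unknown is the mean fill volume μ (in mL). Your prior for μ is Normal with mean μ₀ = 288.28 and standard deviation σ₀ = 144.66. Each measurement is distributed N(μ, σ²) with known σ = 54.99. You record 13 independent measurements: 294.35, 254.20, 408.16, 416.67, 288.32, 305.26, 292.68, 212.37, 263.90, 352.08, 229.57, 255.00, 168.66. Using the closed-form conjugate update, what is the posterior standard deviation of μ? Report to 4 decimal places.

For Normal data with known variance σ², a Normal(μ₀, σ₀²) prior on μ is conjugate. Posterior precision = 1/σ₀² + n/σ²; posterior mean is the precision-weighted average of μ₀ and x̄.
σ₀² = 144.66² = 20926.5156, σ² = 54.99² = 3023.9001; σ² + n·σ₀² = 3023.9001 + 13·20926.5156 = 275068.6029.
Posterior precision = 1/σ₀² + n/σ² = 1/20926.5156 + 13/3023.9001 = (σ² + n·σ₀²)/(σ₀²σ²) = 275068.6029/(20926.5156·3023.9001); posterior variance σₙ² = σ₀²σ²/(σ² + n·σ₀²) = 20926.5156·3023.9001/275068.6029 = 230.050584.
Posterior SD = √σₙ² = √(20926.5156·3023.9001/275068.6029) = 15.1674.

15.1674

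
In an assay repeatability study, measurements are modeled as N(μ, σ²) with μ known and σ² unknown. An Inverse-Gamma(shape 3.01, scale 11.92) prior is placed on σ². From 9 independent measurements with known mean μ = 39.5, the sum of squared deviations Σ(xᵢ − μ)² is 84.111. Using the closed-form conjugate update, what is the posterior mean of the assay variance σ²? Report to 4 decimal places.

With known mean μ and an Inverse-Gamma(α, β) prior on σ², the Normal likelihood is conjugate: posterior is Inv-Gamma(α + n/2, β + Σ(xᵢ−μ)²/2).
Posterior: Inv-Gamma(3.01 + 9/2, 11.92 + 84.111/2) = Inv-Gamma(7.51, 53.9755).
E[σ²|data] = β/(α−1) = 53.9755/6.51 = 8.2912.

8.2912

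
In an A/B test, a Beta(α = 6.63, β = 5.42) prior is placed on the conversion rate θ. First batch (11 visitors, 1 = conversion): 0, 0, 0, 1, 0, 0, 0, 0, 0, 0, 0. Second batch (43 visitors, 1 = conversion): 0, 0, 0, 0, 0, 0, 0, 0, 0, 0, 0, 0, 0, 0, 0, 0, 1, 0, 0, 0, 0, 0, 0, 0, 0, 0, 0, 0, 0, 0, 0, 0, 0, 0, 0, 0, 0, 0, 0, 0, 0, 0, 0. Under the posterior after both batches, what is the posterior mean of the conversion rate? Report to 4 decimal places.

0.1307

The Beta prior is conjugate to a Binomial/Bernoulli likelihood; the update adds successes to α and failures to β.
After batch 1: Beta(6.63+1, 5.42+10) = Beta(7.63, 15.42).
After batch 2: Beta(7.63+1, 15.42+42) = Beta(8.63, 57.42).
Posterior mean = α/(α+β) = 8.63/66.05 = 0.1307.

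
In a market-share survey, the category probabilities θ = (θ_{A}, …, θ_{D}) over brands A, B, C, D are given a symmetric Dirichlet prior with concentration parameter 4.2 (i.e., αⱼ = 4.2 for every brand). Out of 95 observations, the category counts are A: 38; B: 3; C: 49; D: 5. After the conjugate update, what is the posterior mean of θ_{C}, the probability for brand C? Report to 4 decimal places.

0.4758

The Dirichlet prior is conjugate to the Multinomial likelihood: each posterior αⱼ = prior αⱼ + observed count nⱼ.
Posterior concentration: (42.2, 7.2, 53.2, 9.2), total = 111.8.
E[θ_{C}|data] = α_{C}/Σα = 53.2/111.8 = 0.4758.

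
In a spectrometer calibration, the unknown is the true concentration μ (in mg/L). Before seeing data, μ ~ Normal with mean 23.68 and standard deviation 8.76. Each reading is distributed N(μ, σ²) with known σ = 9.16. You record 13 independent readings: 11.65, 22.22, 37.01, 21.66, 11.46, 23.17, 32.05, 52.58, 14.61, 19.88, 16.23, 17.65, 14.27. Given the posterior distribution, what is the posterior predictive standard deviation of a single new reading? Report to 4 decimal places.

For Normal data with known variance σ², a Normal(μ₀, σ₀²) prior on μ is conjugate. Posterior precision = 1/σ₀² + n/σ²; posterior mean is the precision-weighted average of μ₀ and x̄.
σ₀² = 8.76² = 76.7376, σ² = 9.16² = 83.9056; σ² + n·σ₀² = 83.9056 + 13·76.7376 = 1081.4944.
Posterior precision = 1/σ₀² + n/σ² = 1/76.7376 + 13/83.9056 = (σ² + n·σ₀²)/(σ₀²σ²) = 1081.4944/(76.7376·83.9056); posterior variance σₙ² = σ₀²σ²/(σ² + n·σ₀²) = 76.7376·83.9056/1081.4944 = 5.953535.
Predictive variance for one new observation = σₙ² + σ² = 76.7376·83.9056/1081.4944 + 83.9056 = σ²·(σ₀² + 1081.4944)/1081.4944 = 83.9056·1158.232/1081.4944 = 89.859135; SD = √(83.9056·1158.232/1081.4944) = 9.4794.

9.4794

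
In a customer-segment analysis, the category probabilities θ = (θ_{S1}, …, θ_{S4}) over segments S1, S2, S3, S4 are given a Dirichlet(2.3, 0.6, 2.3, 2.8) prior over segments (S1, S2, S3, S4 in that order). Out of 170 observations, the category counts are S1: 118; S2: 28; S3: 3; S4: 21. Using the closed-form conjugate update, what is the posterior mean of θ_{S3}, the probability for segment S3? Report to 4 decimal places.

The Dirichlet prior is conjugate to the Multinomial likelihood: each posterior αⱼ = prior αⱼ + observed count nⱼ.
Posterior concentration: (120.3, 28.6, 5.3, 23.8), total = 178.0.
E[θ_{S3}|data] = α_{S3}/Σα = 5.3/178.0 = 0.0298.

0.0298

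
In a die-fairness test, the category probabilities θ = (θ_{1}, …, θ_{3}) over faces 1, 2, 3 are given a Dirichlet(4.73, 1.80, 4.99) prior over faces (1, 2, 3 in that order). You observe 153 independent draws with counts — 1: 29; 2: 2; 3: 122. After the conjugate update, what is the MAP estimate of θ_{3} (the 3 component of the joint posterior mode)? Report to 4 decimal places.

0.7800

The Dirichlet prior is conjugate to the Multinomial likelihood: each posterior αⱼ = prior αⱼ + observed count nⱼ.
Posterior concentration: (33.73, 3.80, 126.99), total = 164.52.
Joint mode component: (α_{3}−1)/(Σα−K) = 125.99/161.52 = 0.7800.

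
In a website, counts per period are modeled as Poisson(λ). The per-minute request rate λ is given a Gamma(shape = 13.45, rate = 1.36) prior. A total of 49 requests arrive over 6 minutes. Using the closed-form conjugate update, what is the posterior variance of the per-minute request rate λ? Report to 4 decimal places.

1.1529

With a Gamma(shape α, rate β) prior, the Poisson likelihood is conjugate: the posterior is Gamma(α + ΣXᵢ, β + n).
Posterior: Gamma(α+S, β+n) = Gamma(13.45+49, 1.36+6) = Gamma(62.45, 7.36).
Var = α/β² = 62.45/7.36² = 1.1529.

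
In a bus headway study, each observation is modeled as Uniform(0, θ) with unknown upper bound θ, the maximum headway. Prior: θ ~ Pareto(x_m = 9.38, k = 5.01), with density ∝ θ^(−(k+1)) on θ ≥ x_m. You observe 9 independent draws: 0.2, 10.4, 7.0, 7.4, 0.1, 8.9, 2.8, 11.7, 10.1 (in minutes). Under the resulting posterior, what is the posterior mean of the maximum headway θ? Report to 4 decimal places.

A Pareto(scale x_m, shape k) prior on the upper bound θ of Uniform(0, θ) is conjugate: posterior is Pareto(max(x_m, max xᵢ), k + n).
Sample maximum = 11.7; prior scale x_m = 9.38 → posterior scale = max = 11.70.
Posterior shape = 5.01 + 9 = 14.01.
E[θ|data] = k·x_m/(k−1) = 14.01·11.70/13.01 = 12.5993.

12.5993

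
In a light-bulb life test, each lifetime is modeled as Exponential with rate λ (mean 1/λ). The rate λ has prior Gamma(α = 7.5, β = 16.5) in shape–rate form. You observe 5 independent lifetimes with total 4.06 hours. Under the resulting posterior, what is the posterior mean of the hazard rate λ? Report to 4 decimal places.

With a Gamma(shape α, rate β) prior on the exponential rate λ, the posterior after n observations with total T = Σxᵢ is Gamma(α+n, β+T).
Posterior: Gamma(7.5+5, 16.5+4.06) = Gamma(12.5, 20.56).
Posterior mean of λ = α/β = 12.5/20.56 = 0.6080.

0.6080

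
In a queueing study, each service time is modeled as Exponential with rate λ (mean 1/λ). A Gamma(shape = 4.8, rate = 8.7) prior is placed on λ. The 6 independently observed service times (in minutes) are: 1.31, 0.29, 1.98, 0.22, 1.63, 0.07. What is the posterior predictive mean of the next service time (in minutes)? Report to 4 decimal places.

With a Gamma(shape α, rate β) prior on the exponential rate λ, the posterior after n observations with total T = Σxᵢ is Gamma(α+n, β+T).
Sum of observations T = 5.50 minutes; n = 6.
Posterior: Gamma(4.8+6, 8.7+5.50) = Gamma(10.8, 14.20).
The predictive distribution for the next observation is Lomax; its mean is β/(α−1) = 14.20/9.8 = 1.4490.

1.4490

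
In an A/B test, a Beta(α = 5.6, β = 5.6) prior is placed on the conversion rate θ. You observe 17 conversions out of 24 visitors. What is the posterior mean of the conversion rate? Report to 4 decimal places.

0.6420

The Beta prior is conjugate to a Binomial/Bernoulli likelihood; the update adds successes to α and failures to β.
Posterior: Beta(α+k, β+n−k) = Beta(5.6+17, 5.6+7) = Beta(22.6, 12.6).
Posterior mean = α/(α+β) = 22.6/35.2 = 0.6420.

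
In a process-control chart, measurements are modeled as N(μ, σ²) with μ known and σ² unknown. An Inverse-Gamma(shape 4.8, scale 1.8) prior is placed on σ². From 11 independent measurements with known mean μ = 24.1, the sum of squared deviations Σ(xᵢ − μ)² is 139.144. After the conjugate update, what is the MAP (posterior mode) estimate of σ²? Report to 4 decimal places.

6.3161

With known mean μ and an Inverse-Gamma(α, β) prior on σ², the Normal likelihood is conjugate: posterior is Inv-Gamma(α + n/2, β + Σ(xᵢ−μ)²/2).
Posterior: Inv-Gamma(4.8 + 11/2, 1.8 + 139.144/2) = Inv-Gamma(10.30, 71.3720).
Mode = β/(α+1) = 71.3720/11.30 = 6.3161.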